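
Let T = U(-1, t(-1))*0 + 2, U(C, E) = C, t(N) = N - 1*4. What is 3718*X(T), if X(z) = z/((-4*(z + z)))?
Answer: -1859/4 ≈ -464.75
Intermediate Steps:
t(N) = -4 + N (t(N) = N - 4 = -4 + N)
T = 2 (T = -1*0 + 2 = 0 + 2 = 2)
X(z) = -⅛ (X(z) = z/((-8*z)) = z*(-1/(8*z)) = -⅛)
3718*X(T) = 3718*(-⅛) = -1859/4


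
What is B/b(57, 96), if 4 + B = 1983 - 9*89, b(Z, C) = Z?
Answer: 62/3 ≈ 20.667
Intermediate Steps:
B = 1178 (B = -4 + (1983 - 9*89) = -4 + (1983 - 1*801) = -4 + (1983 - 801) = -4 + 1182 = 1178)
B/b(57, 96) = 1178/57 = 1178*(1/57) = 62/3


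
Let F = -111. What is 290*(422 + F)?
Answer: 90190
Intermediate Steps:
290*(422 + F) = 290*(422 - 111) = 290*311 = 90190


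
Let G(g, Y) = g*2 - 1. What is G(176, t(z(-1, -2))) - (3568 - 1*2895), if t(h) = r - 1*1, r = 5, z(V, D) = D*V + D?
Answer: -322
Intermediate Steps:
z(V, D) = D + D*V
t(h) = 4 (t(h) = 5 - 1*1 = 5 - 1 = 4)
G(g, Y) = -1 + 2*g (G(g, Y) = 2*g - 1 = -1 + 2*g)
G(176, t(z(-1, -2))) - (3568 - 1*2895) = (-1 + 2*176) - (3568 - 1*2895) = (-1 + 352) - (3568 - 2895) = 351 - 1*673 = 351 - 673 = -322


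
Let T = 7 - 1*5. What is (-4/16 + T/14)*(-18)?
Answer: 27/14 ≈ 1.9286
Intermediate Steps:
T = 2 (T = 7 - 5 = 2)
(-4/16 + T/14)*(-18) = (-4/16 + 2/14)*(-18) = (-4*1/16 + 2*(1/14))*(-18) = (-¼ + ⅐)*(-18) = -3/28*(-18) = 27/14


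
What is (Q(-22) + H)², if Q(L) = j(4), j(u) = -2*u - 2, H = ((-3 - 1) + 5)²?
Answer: 81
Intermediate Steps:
H = 1 (H = (-4 + 5)² = 1² = 1)
j(u) = -2 - 2*u
Q(L) = -10 (Q(L) = -2 - 2*4 = -2 - 8 = -10)
(Q(-22) + H)² = (-10 + 1)² = (-9)² = 81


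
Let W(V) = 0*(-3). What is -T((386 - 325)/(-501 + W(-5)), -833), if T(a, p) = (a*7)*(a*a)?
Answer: 1588867/125751501 ≈ 0.012635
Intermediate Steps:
W(V) = 0
T(a, p) = 7*a³ (T(a, p) = (7*a)*a² = 7*a³)
-T((386 - 325)/(-501 + W(-5)), -833) = -7*((386 - 325)/(-501 + 0))³ = -7*(61/(-501))³ = -7*(61*(-1/501))³ = -7*(-61/501)³ = -7*(-226981)/125751501 = -1*(-1588867/125751501) = 1588867/125751501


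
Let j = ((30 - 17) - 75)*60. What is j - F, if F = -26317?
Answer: 22597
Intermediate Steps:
j = -3720 (j = (13 - 75)*60 = -62*60 = -3720)
j - F = -3720 - 1*(-26317) = -3720 + 26317 = 22597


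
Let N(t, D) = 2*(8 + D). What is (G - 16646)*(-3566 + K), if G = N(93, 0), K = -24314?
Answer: 463644400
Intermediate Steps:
N(t, D) = 16 + 2*D
G = 16 (G = 16 + 2*0 = 16 + 0 = 16)
(G - 16646)*(-3566 + K) = (16 - 16646)*(-3566 - 24314) = -16630*(-27880) = 463644400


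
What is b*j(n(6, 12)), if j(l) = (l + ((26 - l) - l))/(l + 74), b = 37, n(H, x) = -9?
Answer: 259/13 ≈ 19.923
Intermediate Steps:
j(l) = (26 - l)/(74 + l) (j(l) = (l + (26 - 2*l))/(74 + l) = (26 - l)/(74 + l))
b*j(n(6, 12)) = 37*((26 - 1*(-9))/(74 - 9)) = 37*((26 + 9)/65) = 37*((1/65)*35) = 37*(7/13) = 259/13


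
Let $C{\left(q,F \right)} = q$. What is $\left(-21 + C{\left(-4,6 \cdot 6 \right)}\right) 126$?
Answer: $-3150$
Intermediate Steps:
$\left(-21 + C{\left(-4,6 \cdot 6 \right)}\right) 126 = \left(-21 - 4\right) 126 = \left(-25\right) 126 = -3150$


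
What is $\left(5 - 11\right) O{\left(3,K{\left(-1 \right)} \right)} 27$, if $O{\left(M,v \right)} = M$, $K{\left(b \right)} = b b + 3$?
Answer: $-486$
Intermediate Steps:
$K{\left(b \right)} = 3 + b^{2}$ ($K{\left(b \right)} = b^{2} + 3 = 3 + b^{2}$)
$\left(5 - 11\right) O{\left(3,K{\left(-1 \right)} \right)} 27 = \left(5 - 11\right) 3 \cdot 27 = \left(-6\right) 3 \cdot 27 = \left(-18\right) 27 = -486$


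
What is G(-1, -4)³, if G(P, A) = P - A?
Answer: 27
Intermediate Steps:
G(-1, -4)³ = (-1 - 1*(-4))³ = (-1 + 4)³ = 3³ = 27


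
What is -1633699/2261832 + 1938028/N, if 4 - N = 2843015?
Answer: -9028117974985/6430413256152 ≈ -1.4040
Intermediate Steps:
N = -2843011 (N = 4 - 1*2843015 = 4 - 2843015 = -2843011)
-1633699/2261832 + 1938028/N = -1633699/2261832 + 1938028/(-2843011) = -1633699*1/2261832 + 1938028*(-1/2843011) = -1633699/2261832 - 1938028/2843011 = -9028117974985/6430413256152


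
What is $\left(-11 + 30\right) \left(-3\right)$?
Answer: $-57$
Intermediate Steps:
$\left(-11 + 30\right) \left(-3\right) = 19 \left(-3\right) = -57$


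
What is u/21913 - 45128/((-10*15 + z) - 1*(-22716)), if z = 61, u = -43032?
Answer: -115445584/29166203 ≈ -3.9582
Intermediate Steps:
u/21913 - 45128/((-10*15 + z) - 1*(-22716)) = -43032/21913 - 45128/((-10*15 + 61) - 1*(-22716)) = -43032*1/21913 - 45128/((-150 + 61) + 22716) = -43032/21913 - 45128/(-89 + 22716) = -43032/21913 - 45128/22627 = -115445584/29166203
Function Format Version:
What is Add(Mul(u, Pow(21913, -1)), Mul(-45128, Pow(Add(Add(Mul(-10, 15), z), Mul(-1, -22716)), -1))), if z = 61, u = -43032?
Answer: Rational(-115445584, 29166203) ≈ -3.9582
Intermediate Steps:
Add(Mul(u, Pow(21913, -1)), Mul(-45128, Pow(Add(Add(Mul(-10, 15), z), Mul(-1, -22716)), -1))) = Add(Mul(-43032, Pow(21913, -1)), Mul(-45128, Pow(Add(Add(Mul(-10, 15), 61), Mul(-1, -22716)), -1))) = Add(Mul(-43032, Rational(1, 21913)), Mul(-45128, Pow(Add(Add(-150, 61), 22716), -1))) = Add(Rational(-43032, 21913), Mul(-45128, Pow(Add(-89, 22716), -1))) = Add(Rational(-43032, 21913), Mul(-45128, Pow(22627, -1))) = Add(Rational(-43032, 21913), Mul(-45128, Rational(1, 22627))) = Add(Rational(-43032, 21913), Rational(-45128, 22627)) = Rational(-115445584, 29166203)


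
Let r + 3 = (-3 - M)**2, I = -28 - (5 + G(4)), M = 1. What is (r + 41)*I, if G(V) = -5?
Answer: -1512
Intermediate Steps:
I = -28 (I = -28 - (5 - 5) = -28 - 1*0 = -28 + 0 = -28)
r = 13 (r = -3 + (-3 - 1*1)**2 = -3 + (-3 - 1)**2 = -3 + (-4)**2 = -3 + 16 = 13)
(r + 41)*I = (13 + 41)*(-28) = 54*(-28) = -1512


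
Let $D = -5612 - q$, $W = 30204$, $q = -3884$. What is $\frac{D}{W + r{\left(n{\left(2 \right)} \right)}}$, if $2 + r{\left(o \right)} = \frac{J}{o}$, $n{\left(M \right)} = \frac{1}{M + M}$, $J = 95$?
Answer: $- \frac{96}{1699} \approx -0.056504$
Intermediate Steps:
$n{\left(M \right)} = \frac{1}{2 M}$
$r{\left(o \right)} = -2 + \frac{95}{o}$
$D = -1728$ ($D = -5612 - -3884 = -5612 + 3884 = -1728$)
$\frac{D}{W + r{\left(n{\left(2 \right)} \right)}} = - \frac{1728}{30204 - \left(2 - \frac{95}{\frac{1}{2} \cdot \frac{1}{2}}\right)} = - \frac{1728}{30204 - \left(2 - 95 \frac{1}{\frac{1}{4}}\right)} = - \frac{1728}{30204 + \left(-2 + 95 \cdot 4\right)} = - \frac{1728}{30204 + \left(-2 + 380\right)} = - \frac{1728}{30204 + 378} = - \frac{1728}{30582} = \left(-1728\right) \frac{1}{30582} = - \frac{96}{1699}$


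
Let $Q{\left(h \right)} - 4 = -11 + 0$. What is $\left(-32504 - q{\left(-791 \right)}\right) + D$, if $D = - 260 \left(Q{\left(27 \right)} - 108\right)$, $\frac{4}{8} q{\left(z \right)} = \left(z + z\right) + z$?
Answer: $2142$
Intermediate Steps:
$Q{\left(h \right)} = -7$ ($Q{\left(h \right)} = 4 + \left(-11 + 0\right) = 4 - 11 = -7$)
$q{\left(z \right)} = 6 z$ ($q{\left(z \right)} = 2 \left(\left(z + z\right) + z\right) = 2 \left(2 z + z\right) = 2 \cdot 3 z = 6 z$)
$D = 29900$ ($D = - 260 \left(-7 - 108\right) = \left(-260\right) \left(-115\right) = 29900$)
$\left(-32504 - q{\left(-791 \right)}\right) + D = \left(-32504 - 6 \left(-791\right)\right) + 29900 = \left(-32504 - -4746\right) + 29900 = \left(-32504 + 4746\right) + 29900 = -27758 + 29900 = 2142$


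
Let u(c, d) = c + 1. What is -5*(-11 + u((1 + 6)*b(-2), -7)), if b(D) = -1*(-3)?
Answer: -55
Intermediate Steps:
b(D) = 3
u(c, d) = 1 + c
-5*(-11 + u((1 + 6)*b(-2), -7)) = -5*(-11 + (1 + (1 + 6)*3)) = -5*(-11 + (1 + 7*3)) = -5*(-11 + (1 + 21)) = -5*(-11 + 22) = -5*11 = -55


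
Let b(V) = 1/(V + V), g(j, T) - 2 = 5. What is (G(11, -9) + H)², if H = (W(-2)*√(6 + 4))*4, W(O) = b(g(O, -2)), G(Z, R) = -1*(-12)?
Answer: 7096/49 + 48*√10/7 ≈ 166.50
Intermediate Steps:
g(j, T) = 7 (g(j, T) = 2 + 5 = 7)
G(Z, R) = 12
b(V) = 1/(2*V)
W(O) = 1/14 (W(O) = (½)/7 = (½)*(⅐) = 1/14)
H = 2*√10/7 (H = (√(6 + 4)/14)*4 = (√10/14)*4 = 2*√10/7 ≈ 0.90351)
(G(11, -9) + H)² = (12 + 2*√10/7)²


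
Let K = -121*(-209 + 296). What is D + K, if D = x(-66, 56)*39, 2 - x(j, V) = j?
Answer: -7875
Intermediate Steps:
x(j, V) = 2 - j
D = 2652 (D = (2 - 1*(-66))*39 = (2 + 66)*39 = 68*39 = 2652)
K = -10527 (K = -121*87 = -10527)
D + K = 2652 - 10527 = -7875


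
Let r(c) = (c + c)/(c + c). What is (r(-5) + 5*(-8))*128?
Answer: -4992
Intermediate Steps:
r(c) = 1 (r(c) = (2*c)/((2*c)) = (2*c)*(1/(2*c)) = 1)
(r(-5) + 5*(-8))*128 = (1 + 5*(-8))*128 = (1 - 40)*128 = -39*128 = -4992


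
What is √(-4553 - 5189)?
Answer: I*√9742 ≈ 98.702*I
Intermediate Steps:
√(-4553 - 5189) = √(-9742) = I*√9742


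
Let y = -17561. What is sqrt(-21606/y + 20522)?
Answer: 8*sqrt(98892699302)/17561 ≈ 143.26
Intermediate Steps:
sqrt(-21606/y + 20522) = sqrt(-21606/(-17561) + 20522) = sqrt(-21606*(-1/17561) + 20522) = sqrt(21606/17561 + 20522) = sqrt(360408448/17561) = 8*sqrt(98892699302)/17561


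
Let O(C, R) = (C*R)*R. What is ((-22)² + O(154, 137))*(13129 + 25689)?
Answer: 112219344380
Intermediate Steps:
O(C, R) = C*R²
((-22)² + O(154, 137))*(13129 + 25689) = ((-22)² + 154*137²)*(13129 + 25689) = (484 + 154*18769)*38818 = (484 + 2890426)*38818 = 2890910*38818 = 112219344380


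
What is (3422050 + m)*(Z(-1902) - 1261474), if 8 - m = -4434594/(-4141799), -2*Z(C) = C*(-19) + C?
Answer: -18122087870186850816/4141799 ≈ -4.3754e+12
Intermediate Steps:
Z(C) = 9*C (Z(C) = -(C*(-19) + C)/2 = -(-19*C + C)/2 = -(-9)*C = 9*C)
m = 28699798/4141799 (m = 8 - (-4434594)/(-4141799) = 8 - (-4434594)*(-1)/4141799 = 8 - 1*4434594/4141799 = 8 - 4434594/4141799 = 28699798/4141799 ≈ 6.9293)
(3422050 + m)*(Z(-1902) - 1261474) = (3422050 + 28699798/4141799)*(9*(-1902) - 1261474) = 14173471967748*(-17118 - 1261474)/4141799 = (14173471967748/4141799)*(-1278592) = -18122087870186850816/4141799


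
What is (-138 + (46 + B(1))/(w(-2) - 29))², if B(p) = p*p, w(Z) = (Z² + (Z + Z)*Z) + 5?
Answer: 2900209/144 ≈ 20140.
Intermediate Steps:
w(Z) = 5 + 3*Z² (w(Z) = (Z² + (2*Z)*Z) + 5 = (Z² + 2*Z²) + 5 = 3*Z² + 5 = 5 + 3*Z²)
B(p) = p²
(-138 + (46 + B(1))/(w(-2) - 29))² = (-138 + (46 + 1²)/((5 + 3*(-2)²) - 29))² = (-138 + (46 + 1)/((5 + 3*4) - 29))² = (-138 + 47/((5 + 12) - 29))² = (-138 + 47/(17 - 29))² = (-138 + 47/(-12))² = (-138 + 47*(-1/12))² = (-138 - 47/12)² = (-1703/12)² = 2900209/144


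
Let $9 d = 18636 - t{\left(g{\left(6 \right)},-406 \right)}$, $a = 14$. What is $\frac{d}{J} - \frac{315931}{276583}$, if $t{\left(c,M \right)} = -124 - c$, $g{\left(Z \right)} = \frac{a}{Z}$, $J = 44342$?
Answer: $- \frac{362675307533}{331134571422} \approx -1.0953$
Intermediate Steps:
$g{\left(Z \right)} = \frac{14}{Z}$
$d = \frac{56287}{27}$ ($d = \frac{18636 - \left(-124 - \frac{14}{6}\right)}{9} = \frac{18636 - \left(-124 - 14 \cdot \frac{1}{6}\right)}{9} = \frac{18636 - \left(-124 - \frac{7}{3}\right)}{9} = \frac{18636 - - \frac{379}{3}}{9} = \frac{18636 + \frac{379}{3}}{9} = \frac{1}{9} \cdot \frac{56287}{3} = \frac{56287}{27} \approx 2084.7$)
$\frac{d}{J} - \frac{315931}{276583} = \frac{56287}{27 \cdot 44342} - \frac{315931}{276583} = \frac{56287}{27} \cdot \frac{1}{44342} - \frac{315931}{276583} = \frac{56287}{1197234} - \frac{315931}{276583} = - \frac{362675307533}{331134571422}$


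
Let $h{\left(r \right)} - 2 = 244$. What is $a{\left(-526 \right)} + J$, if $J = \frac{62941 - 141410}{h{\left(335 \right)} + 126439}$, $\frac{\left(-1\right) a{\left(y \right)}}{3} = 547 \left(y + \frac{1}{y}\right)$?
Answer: $\frac{57518363772851}{66636310} \approx 8.6317 \cdot 10^{5}$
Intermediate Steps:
$h{\left(r \right)} = 246$ ($h{\left(r \right)} = 2 + 244 = 246$)
$a{\left(y \right)} = - 1641 y - \frac{1641}{y}$ ($a{\left(y \right)} = - 3 \cdot 547 \left(y + \frac{1}{y}\right) = - 3 \left(547 y + \frac{547}{y}\right) = - 1641 y - \frac{1641}{y}$)
$J = - \frac{78469}{126685}$ ($J = \frac{62941 - 141410}{246 + 126439} = - \frac{78469}{126685} \approx -0.6194$)
$a{\left(-526 \right)} + J = \left(\left(-1641\right) \left(-526\right) - \frac{1641}{-526}\right) - \frac{78469}{126685} = \left(863166 - - \frac{1641}{526}\right) - \frac{78469}{126685} = \left(863166 + \frac{1641}{526}\right) - \frac{78469}{126685} = \frac{454026957}{526} - \frac{78469}{126685} = \frac{57518363772851}{66636310}$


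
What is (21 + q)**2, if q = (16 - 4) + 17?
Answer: 2500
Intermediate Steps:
q = 29 (q = 12 + 17 = 29)
(21 + q)**2 = (21 + 29)**2 = 50**2 = 2500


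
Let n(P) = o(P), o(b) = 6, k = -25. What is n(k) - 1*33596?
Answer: -33590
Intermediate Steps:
n(P) = 6
n(k) - 1*33596 = 6 - 1*33596 = 6 - 33596 = -33590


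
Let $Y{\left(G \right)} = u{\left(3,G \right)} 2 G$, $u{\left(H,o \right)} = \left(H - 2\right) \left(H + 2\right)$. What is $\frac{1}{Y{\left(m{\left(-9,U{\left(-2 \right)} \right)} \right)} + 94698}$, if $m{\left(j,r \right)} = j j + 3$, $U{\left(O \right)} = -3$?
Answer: $\frac{1}{95538} \approx 1.0467 \cdot 10^{-5}$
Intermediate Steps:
$u{\left(H,o \right)} = \left(-2 + H\right) \left(2 + H\right)$
$m{\left(j,r \right)} = 3 + j^{2}$ ($m{\left(j,r \right)} = j^{2} + 3 = 3 + j^{2}$)
$Y{\left(G \right)} = 10 G$ ($Y{\left(G \right)} = \left(-4 + 3^{2}\right) 2 G = \left(-4 + 9\right) 2 G = 5 \cdot 2 G = 10 G$)
$\frac{1}{Y{\left(m{\left(-9,U{\left(-2 \right)} \right)} \right)} + 94698} = \frac{1}{10 \left(3 + \left(-9\right)^{2}\right) + 94698} = \frac{1}{10 \left(3 + 81\right) + 94698} = \frac{1}{10 \cdot 84 + 94698} = \frac{1}{840 + 94698} = \frac{1}{95538}$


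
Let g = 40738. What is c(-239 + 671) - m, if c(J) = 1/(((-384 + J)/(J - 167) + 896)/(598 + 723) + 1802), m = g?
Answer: -25707902678019/631054618 ≈ -40738.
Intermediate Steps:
m = 40738
c(J) = 1/(2381338/1321 + (-384 + J)/(1321*(-167 + J))) (c(J) = 1/(((-384 + J)/(-167 + J) + 896)/1321 + 1802) = 1/(((-384 + J)/(-167 + J) + 896)*(1/1321) + 1802) = 1/((896 + (-384 + J)/(-167 + J))*(1/1321) + 1802) = 1/((896/1321 + (-384 + J)/(1321*(-167 + J))) + 1802) = 1/(2381338/1321 + (-384 + J)/(1321*(-167 + J))))
c(-239 + 671) - m = 1321*(-167 + (-239 + 671))/(-397683830 + 2381339*(-239 + 671)) - 1*40738 = 1321*(-167 + 432)/(-397683830 + 2381339*432) - 40738 = 1321*265/(-397683830 + 1028738448) - 40738 = 1321*265/631054618 - 40738 = 1321*(1/631054618)*265 - 40738 = 350065/631054618 - 40738 = -25707902678019/631054618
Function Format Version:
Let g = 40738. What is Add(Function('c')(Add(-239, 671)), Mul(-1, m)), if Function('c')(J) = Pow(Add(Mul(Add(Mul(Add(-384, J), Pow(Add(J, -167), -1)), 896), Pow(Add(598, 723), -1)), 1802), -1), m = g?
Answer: Rational(-25707902678019, 631054618) ≈ -40738.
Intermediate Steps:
m = 40738
Function('c')(J) = Pow(Add(Rational(2381338, 1321), Mul(Rational(1, 1321), Pow(Add(-167, J), -1), Add(-384, J))), -1) (Function('c')(J) = Pow(Add(Mul(Add(Mul(Add(-384, J), Pow(Add(-167, J), -1)), 896), Pow(1321, -1)), 1802), -1) = Pow(Add(Mul(Add(Mul(Pow(Add(-167, J), -1), Add(-384, J)), 896), Rational(1, 1321)), 1802), -1) = Pow(Add(Mul(Add(896, Mul(Pow(Add(-167, J), -1), Add(-384, J))), Rational(1, 1321)), 1802), -1) = Pow(Add(Add(Rational(896, 1321), Mul(Rational(1, 1321), Pow(Add(-167, J), -1), Add(-384, J))), 1802), -1) = Pow(Add(Rational(2381338, 1321), Mul(Rational(1, 1321), Pow(Add(-167, J), -1), Add(-384, J))), -1))
Add(Function('c')(Add(-239, 671)), Mul(-1, m)) = Add(Mul(1321, Pow(Add(-397683830, Mul(2381339, Add(-239, 671))), -1), Add(-167, Add(-239, 671))), Mul(-1, 40738)) = Add(Mul(1321, Pow(Add(-397683830, Mul(2381339, 432)), -1), Add(-167, 432)), -40738) = Add(Mul(1321, Pow(Add(-397683830, 1028738448), -1), 265), -40738) = Add(Mul(1321, Pow(631054618, -1), 265), -40738) = Add(Mul(1321, Rational(1, 631054618), 265), -40738) = Add(Rational(350065, 631054618), -40738) = Rational(-25707902678019, 631054618)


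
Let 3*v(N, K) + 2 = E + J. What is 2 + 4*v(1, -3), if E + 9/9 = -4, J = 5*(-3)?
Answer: -82/3 ≈ -27.333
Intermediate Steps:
J = -15
E = -5 (E = -1 - 4 = -5)
v(N, K) = -22/3 (v(N, K) = -⅔ + (-5 - 15)/3 = -⅔ + (⅓)*(-20) = -⅔ - 20/3 = -22/3)
2 + 4*v(1, -3) = 2 + 4*(-22/3) = 2 - 88/3 = -82/3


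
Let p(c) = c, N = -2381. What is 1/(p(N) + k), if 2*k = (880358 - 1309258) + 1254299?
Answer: 2/820637 ≈ 2.4371e-6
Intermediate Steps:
k = 825399/2 (k = ((880358 - 1309258) + 1254299)/2 = (-428900 + 1254299)/2 = (½)*825399 = 825399/2 ≈ 4.1270e+5)
1/(p(N) + k) = 1/(-2381 + 825399/2) = 1/(820637/2) = 2/820637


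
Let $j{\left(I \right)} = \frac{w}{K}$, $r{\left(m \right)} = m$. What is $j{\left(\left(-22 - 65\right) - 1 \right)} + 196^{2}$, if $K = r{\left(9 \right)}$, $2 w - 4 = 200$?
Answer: $\frac{115282}{3} \approx 38427.0$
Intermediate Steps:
$w = 102$ ($w = 2 + \frac{1}{2} \cdot 200 = 2 + 100 = 102$)
$K = 9$
$j{\left(I \right)} = \frac{34}{3}$ ($j{\left(I \right)} = \frac{102}{9} = 102 \cdot \frac{1}{9} = \frac{34}{3}$)
$j{\left(\left(-22 - 65\right) - 1 \right)} + 196^{2} = \frac{34}{3} + 196^{2} = \frac{34}{3} + 38416 = \frac{115282}{3}$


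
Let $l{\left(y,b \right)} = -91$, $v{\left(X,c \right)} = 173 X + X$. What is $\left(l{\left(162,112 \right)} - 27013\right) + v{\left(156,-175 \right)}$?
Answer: $40$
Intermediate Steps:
$v{\left(X,c \right)} = 174 X$
$\left(l{\left(162,112 \right)} - 27013\right) + v{\left(156,-175 \right)} = \left(-91 - 27013\right) + 174 \cdot 156 = -27104 + 27144 = 40$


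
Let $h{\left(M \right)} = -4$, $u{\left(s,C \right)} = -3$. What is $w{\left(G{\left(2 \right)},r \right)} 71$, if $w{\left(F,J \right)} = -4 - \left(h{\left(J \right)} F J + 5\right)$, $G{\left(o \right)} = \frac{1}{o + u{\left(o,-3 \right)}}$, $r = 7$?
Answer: $-2627$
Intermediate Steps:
$G{\left(o \right)} = \frac{1}{-3 + o}$ ($G{\left(o \right)} = \frac{1}{o - 3} = \frac{1}{-3 + o}$)
$w{\left(F,J \right)} = -9 + 4 F J$ ($w{\left(F,J \right)} = -4 - \left(- 4 F J + 5\right) = -4 - \left(5 - 4 F J\right) = -4 + \left(-5 + 4 F J\right) = -9 + 4 F J$)
$w{\left(G{\left(2 \right)},r \right)} 71 = \left(-9 + 4 \frac{1}{-3 + 2} \cdot 7\right) 71 = \left(-9 + 4 \frac{1}{-1} \cdot 7\right) 71 = \left(-9 + 4 \left(-1\right) 7\right) 71 = \left(-9 - 28\right) 71 = \left(-37\right) 71 = -2627$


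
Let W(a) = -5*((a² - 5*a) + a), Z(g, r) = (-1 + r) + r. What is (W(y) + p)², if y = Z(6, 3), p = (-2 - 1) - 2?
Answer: 900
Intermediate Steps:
Z(g, r) = -1 + 2*r
p = -5 (p = -3 - 2 = -5)
y = 5 (y = -1 + 2*3 = -1 + 6 = 5)
W(a) = -5*a² + 20*a (W(a) = -5*(a² - 4*a) = -5*a² + 20*a)
(W(y) + p)² = (5*5*(4 - 1*5) - 5)² = (5*5*(4 - 5) - 5)² = (5*5*(-1) - 5)² = (-25 - 5)² = (-30)² = 900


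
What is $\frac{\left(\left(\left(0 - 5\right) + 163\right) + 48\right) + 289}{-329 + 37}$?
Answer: $- \frac{495}{292} \approx -1.6952$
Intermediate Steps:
$\frac{\left(\left(\left(0 - 5\right) + 163\right) + 48\right) + 289}{-329 + 37} = \frac{\left(\left(\left(0 - 5\right) + 163\right) + 48\right) + 289}{-292} = \left(\left(\left(-5 + 163\right) + 48\right) + 289\right) \left(- \frac{1}{292}\right) = \left(\left(158 + 48\right) + 289\right) \left(- \frac{1}{292}\right) = \left(206 + 289\right) \left(- \frac{1}{292}\right) = 495 \left(- \frac{1}{292}\right) = - \frac{495}{292}$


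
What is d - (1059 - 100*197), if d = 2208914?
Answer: 2227555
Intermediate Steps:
d - (1059 - 100*197) = 2208914 - (1059 - 100*197) = 2208914 - (1059 - 19700) = 2208914 - 1*(-18641) = 2208914 + 18641 = 2227555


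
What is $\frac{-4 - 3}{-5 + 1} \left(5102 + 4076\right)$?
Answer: $\frac{32123}{2} \approx 16062.0$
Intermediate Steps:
$\frac{-4 - 3}{-5 + 1} \left(5102 + 4076\right) = - \frac{7}{-4} \cdot 9178 = \left(-7\right) \left(- \frac{1}{4}\right) 9178 = \frac{7}{4} \cdot 9178 = \frac{32123}{2}$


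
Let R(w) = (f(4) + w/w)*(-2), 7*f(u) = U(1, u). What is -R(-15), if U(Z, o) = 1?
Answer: 16/7 ≈ 2.2857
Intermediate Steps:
f(u) = ⅐ (f(u) = (⅐)*1 = ⅐)
R(w) = -16/7 (R(w) = (⅐ + w/w)*(-2) = (⅐ + 1)*(-2) = (8/7)*(-2) = -16/7)
-R(-15) = -1*(-16/7) = 16/7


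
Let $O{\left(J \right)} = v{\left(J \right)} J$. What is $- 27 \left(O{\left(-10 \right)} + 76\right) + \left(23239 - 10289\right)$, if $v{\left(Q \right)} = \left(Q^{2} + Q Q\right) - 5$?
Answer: $63548$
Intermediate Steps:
$v{\left(Q \right)} = -5 + 2 Q^{2}$ ($v{\left(Q \right)} = \left(Q^{2} + Q^{2}\right) - 5 = 2 Q^{2} - 5 = -5 + 2 Q^{2}$)
$O{\left(J \right)} = J \left(-5 + 2 J^{2}\right)$ ($O{\left(J \right)} = \left(-5 + 2 J^{2}\right) J = J \left(-5 + 2 J^{2}\right)$)
$- 27 \left(O{\left(-10 \right)} + 76\right) + \left(23239 - 10289\right) = - 27 \left(- 10 \left(-5 + 2 \left(-10\right)^{2}\right) + 76\right) + \left(23239 - 10289\right) = - 27 \left(- 10 \left(-5 + 2 \cdot 100\right) + 76\right) + 12950 = - 27 \left(- 10 \left(-5 + 200\right) + 76\right) + 12950 = - 27 \left(\left(-10\right) 195 + 76\right) + 12950 = - 27 \left(-1950 + 76\right) + 12950 = \left(-27\right) \left(-1874\right) + 12950 = 50598 + 12950 = 63548$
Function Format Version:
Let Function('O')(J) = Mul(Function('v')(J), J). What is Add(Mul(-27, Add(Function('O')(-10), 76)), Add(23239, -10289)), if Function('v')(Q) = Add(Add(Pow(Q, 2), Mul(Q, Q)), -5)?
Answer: 63548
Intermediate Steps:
Function('v')(Q) = Add(-5, Mul(2, Pow(Q, 2))) (Function('v')(Q) = Add(Add(Pow(Q, 2), Pow(Q, 2)), -5) = Add(Mul(2, Pow(Q, 2)), -5) = Add(-5, Mul(2, Pow(Q, 2))))
Function('O')(J) = Mul(J, Add(-5, Mul(2, Pow(J, 2)))) (Function('O')(J) = Mul(Add(-5, Mul(2, Pow(J, 2))), J) = Mul(J, Add(-5, Mul(2, Pow(J, 2)))))
Add(Mul(-27, Add(Function('O')(-10), 76)), Add(23239, -10289)) = Add(Mul(-27, Add(Mul(-10, Add(-5, Mul(2, Pow(-10, 2)))), 76)), Add(23239, -10289)) = Add(Mul(-27, Add(Mul(-10, Add(-5, Mul(2, 100))), 76)), 12950) = Add(Mul(-27, Add(Mul(-10, Add(-5, 200)), 76)), 12950) = Add(Mul(-27, Add(Mul(-10, 195), 76)), 12950) = Add(Mul(-27, Add(-1950, 76)), 12950) = Add(Mul(-27, -1874), 12950) = Add(50598, 12950) = 63548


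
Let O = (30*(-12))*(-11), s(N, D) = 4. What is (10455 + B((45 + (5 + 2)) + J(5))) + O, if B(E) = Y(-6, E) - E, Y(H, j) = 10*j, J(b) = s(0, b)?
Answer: 14919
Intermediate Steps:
J(b) = 4
B(E) = 9*E (B(E) = 10*E - E = 9*E)
O = 3960 (O = -360*(-11) = 3960)
(10455 + B((45 + (5 + 2)) + J(5))) + O = (10455 + 9*((45 + (5 + 2)) + 4)) + 3960 = (10455 + 9*((45 + 7) + 4)) + 3960 = (10455 + 9*(52 + 4)) + 3960 = (10455 + 9*56) + 3960 = (10455 + 504) + 3960 = 10959 + 3960 = 14919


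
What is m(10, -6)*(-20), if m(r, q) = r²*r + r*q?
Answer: -18800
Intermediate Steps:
m(r, q) = r³ + q*r
m(10, -6)*(-20) = (10*(-6 + 10²))*(-20) = (10*(-6 + 100))*(-20) = (10*94)*(-20) = 940*(-20) = -18800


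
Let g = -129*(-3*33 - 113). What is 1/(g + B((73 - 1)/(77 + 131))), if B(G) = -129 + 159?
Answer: 1/27378 ≈ 3.6526e-5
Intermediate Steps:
B(G) = 30
g = 27348 (g = -129*(-99 - 113) = -129*(-212) = 27348)
1/(g + B((73 - 1)/(77 + 131))) = 1/(27348 + 30) = 1/27378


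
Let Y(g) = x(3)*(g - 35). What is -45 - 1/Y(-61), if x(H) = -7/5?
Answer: -30245/672 ≈ -45.007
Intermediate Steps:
x(H) = -7/5 (x(H) = -7*⅕ = -7/5)
Y(g) = 49 - 7*g/5 (Y(g) = -7*(g - 35)/5 = -7*(-35 + g)/5 = 49 - 7*g/5)
-45 - 1/Y(-61) = -45 - 1/(49 - 7/5*(-61)) = -45 - 1/(49 + 427/5) = -45 - 1/672/5 = -45 - 1*5/672 = -45 - 5/672 = -30245/672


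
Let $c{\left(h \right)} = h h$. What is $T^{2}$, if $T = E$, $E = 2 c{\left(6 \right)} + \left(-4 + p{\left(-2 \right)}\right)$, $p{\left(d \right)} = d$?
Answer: $4356$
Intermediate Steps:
$c{\left(h \right)} = h^{2}$
$E = 66$ ($E = 2 \cdot 6^{2} - 6 = 2 \cdot 36 - 6 = 72 - 6 = 66$)
$T = 66$
$T^{2} = 66^{2} = 4356$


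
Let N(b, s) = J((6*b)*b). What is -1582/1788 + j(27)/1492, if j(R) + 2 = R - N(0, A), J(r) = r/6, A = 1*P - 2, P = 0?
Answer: -578911/666924 ≈ -0.86803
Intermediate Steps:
A = -2 (A = 1*0 - 2 = 0 - 2 = -2)
J(r) = r/6 (J(r) = r*(⅙) = r/6)
N(b, s) = b² (N(b, s) = ((6*b)*b)/6 = (6*b²)/6 = b²)
j(R) = -2 + R (j(R) = -2 + (R - 1*0²) = -2 + (R - 1*0) = -2 + (R + 0) = -2 + R)
-1582/1788 + j(27)/1492 = -1582/1788 + (-2 + 27)/1492 = -1582*1/1788 + 25*(1/1492) = -791/894 + 25/1492 = -578911/666924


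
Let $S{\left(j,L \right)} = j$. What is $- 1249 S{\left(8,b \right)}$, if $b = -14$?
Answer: $-9992$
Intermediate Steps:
$- 1249 S{\left(8,b \right)} = \left(-1249\right) 8 = -9992$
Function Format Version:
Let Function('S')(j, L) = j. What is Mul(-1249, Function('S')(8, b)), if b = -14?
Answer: -9992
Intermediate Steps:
Mul(-1249, Function('S')(8, b)) = Mul(-1249, 8) = -9992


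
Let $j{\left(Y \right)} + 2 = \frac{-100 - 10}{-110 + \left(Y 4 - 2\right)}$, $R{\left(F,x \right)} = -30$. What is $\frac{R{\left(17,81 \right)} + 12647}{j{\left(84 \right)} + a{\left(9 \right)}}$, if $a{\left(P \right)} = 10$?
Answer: $\frac{1413104}{841} \approx 1680.3$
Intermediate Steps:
$j{\left(Y \right)} = -2 - \frac{110}{-112 + 4 Y}$ ($j{\left(Y \right)} = -2 + \frac{-100 - 10}{-110 + \left(Y 4 - 2\right)} = -2 - \frac{110}{-110 + \left(4 Y - 2\right)} = -2 - \frac{110}{-110 + \left(-2 + 4 Y\right)} = -2 - \frac{110}{-112 + 4 Y}$)
$\frac{R{\left(17,81 \right)} + 12647}{j{\left(84 \right)} + a{\left(9 \right)}} = \frac{-30 + 12647}{\frac{57 - 336}{2 \left(-28 + 84\right)} + 10} = \frac{12617}{\frac{57 - 336}{2 \cdot 56} + 10} = \frac{12617}{\frac{1}{2} \cdot \frac{1}{56} \left(-279\right) + 10} = \frac{12617}{- \frac{279}{112} + 10} = \frac{12617}{\frac{841}{112}} = 12617 \cdot \frac{112}{841} = \frac{1413104}{841}$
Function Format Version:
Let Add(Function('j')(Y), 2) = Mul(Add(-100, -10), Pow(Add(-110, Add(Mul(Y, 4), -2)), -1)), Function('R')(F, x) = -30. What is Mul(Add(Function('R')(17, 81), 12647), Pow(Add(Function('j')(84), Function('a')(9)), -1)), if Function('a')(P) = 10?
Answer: Rational(1413104, 841) ≈ 1680.3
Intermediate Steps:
Function('j')(Y) = Add(-2, Mul(-110, Pow(Add(-112, Mul(4, Y)), -1))) (Function('j')(Y) = Add(-2, Mul(Add(-100, -10), Pow(Add(-110, Add(Mul(Y, 4), -2)), -1))) = Add(-2, Mul(-110, Pow(Add(-110, Add(Mul(4, Y), -2)), -1))) = Add(-2, Mul(-110, Pow(Add(-110, Add(-2, Mul(4, Y))), -1))) = Add(-2, Mul(-110, Pow(Add(-112, Mul(4, Y)), -1))))
Mul(Add(Function('R')(17, 81), 12647), Pow(Add(Function('j')(84), Function('a')(9)), -1)) = Mul(Add(-30, 12647), Pow(Add(Mul(Rational(1, 2), Pow(Add(-28, 84), -1), Add(57, Mul(-4, 84))), 10), -1)) = Mul(12617, Pow(Add(Mul(Rational(1, 2), Pow(56, -1), Add(57, -336)), 10), -1)) = Mul(12617, Pow(Add(Mul(Rational(1, 2), Rational(1, 56), -279), 10), -1)) = Mul(12617, Pow(Add(Rational(-279, 112), 10), -1)) = Mul(12617, Pow(Rational(841, 112), -1)) = Mul(12617, Rational(112, 841)) = Rational(1413104, 841)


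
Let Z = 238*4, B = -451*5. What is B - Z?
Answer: -3207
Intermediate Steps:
B = -2255
Z = 952
B - Z = -2255 - 1*952 = -2255 - 952 = -3207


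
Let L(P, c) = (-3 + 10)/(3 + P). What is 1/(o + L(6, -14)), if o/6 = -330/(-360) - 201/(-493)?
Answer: 8874/77417 ≈ 0.11463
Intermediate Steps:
L(P, c) = 7/(3 + P)
o = 7835/986 (o = 6*(-330/(-360) - 201/(-493)) = 6*(-330*(-1/360) - 201*(-1/493)) = 6*(11/12 + 201/493) = 6*(7835/5916) = 7835/986 ≈ 7.9462)
1/(o + L(6, -14)) = 1/(7835/986 + 7/(3 + 6)) = 1/(7835/986 + 7/9) = 1/(77417/8874) = 8874/77417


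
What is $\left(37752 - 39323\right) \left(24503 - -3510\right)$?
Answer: $-44008423$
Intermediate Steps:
$\left(37752 - 39323\right) \left(24503 - -3510\right) = - 1571 \left(24503 + 3510\right) = \left(-1571\right) 28013 = -44008423$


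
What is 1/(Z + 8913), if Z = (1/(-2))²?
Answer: 4/35653 ≈ 0.00011219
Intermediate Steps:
Z = ¼ (Z = (-½)² = ¼ ≈ 0.25000)
1/(Z + 8913) = 1/(¼ + 8913) = 1/(35653/4) = 4/35653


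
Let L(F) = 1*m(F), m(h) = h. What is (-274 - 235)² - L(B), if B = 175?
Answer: 258906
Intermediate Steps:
L(F) = F (L(F) = 1*F = F)
(-274 - 235)² - L(B) = (-274 - 235)² - 1*175 = (-509)² - 175 = 259081 - 175 = 258906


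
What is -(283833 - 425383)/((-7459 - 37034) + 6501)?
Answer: -70775/18996 ≈ -3.7258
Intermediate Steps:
-(283833 - 425383)/((-7459 - 37034) + 6501) = -(-141550)/(-44493 + 6501) = -(-141550)/(-37992) = -(-141550)*(-1)/37992 = -1*70775/18996 = -70775/18996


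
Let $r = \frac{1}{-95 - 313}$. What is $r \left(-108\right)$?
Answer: $\frac{9}{34} \approx 0.26471$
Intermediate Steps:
$r = - \frac{1}{408}$ ($r = \frac{1}{-408} = - \frac{1}{408} \approx -0.002451$)
$r \left(-108\right) = \left(- \frac{1}{408}\right) \left(-108\right) = \frac{9}{34}$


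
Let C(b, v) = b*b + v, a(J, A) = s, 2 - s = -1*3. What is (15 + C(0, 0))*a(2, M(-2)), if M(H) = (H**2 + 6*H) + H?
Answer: 75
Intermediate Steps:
M(H) = H**2 + 7*H
s = 5 (s = 2 - (-1)*3 = 2 - 1*(-3) = 2 + 3 = 5)
a(J, A) = 5
C(b, v) = v + b**2 (C(b, v) = b**2 + v = v + b**2)
(15 + C(0, 0))*a(2, M(-2)) = (15 + (0 + 0**2))*5 = (15 + (0 + 0))*5 = (15 + 0)*5 = 15*5 = 75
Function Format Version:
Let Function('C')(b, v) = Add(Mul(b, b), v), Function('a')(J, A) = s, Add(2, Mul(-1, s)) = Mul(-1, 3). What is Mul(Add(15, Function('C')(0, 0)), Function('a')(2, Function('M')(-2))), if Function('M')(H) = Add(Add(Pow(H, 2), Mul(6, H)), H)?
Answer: 75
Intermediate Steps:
Function('M')(H) = Add(Pow(H, 2), Mul(7, H))
s = 5 (s = Add(2, Mul(-1, Mul(-1, 3))) = Add(2, Mul(-1, -3)) = Add(2, 3) = 5)
Function('a')(J, A) = 5
Function('C')(b, v) = Add(v, Pow(b, 2)) (Function('C')(b, v) = Add(Pow(b, 2), v) = Add(v, Pow(b, 2)))
Mul(Add(15, Function('C')(0, 0)), Function('a')(2, Function('M')(-2))) = Mul(Add(15, Add(0, Pow(0, 2))), 5) = Mul(Add(15, Add(0, 0)), 5) = Mul(Add(15, 0), 5) = Mul(15, 5) = 75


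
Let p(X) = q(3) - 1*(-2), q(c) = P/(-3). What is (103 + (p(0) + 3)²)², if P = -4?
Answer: 1658944/81 ≈ 20481.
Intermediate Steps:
q(c) = 4/3 (q(c) = -4/(-3) = -4*(-⅓) = 4/3)
p(X) = 10/3 (p(X) = 4/3 - 1*(-2) = 4/3 + 2 = 10/3)
(103 + (p(0) + 3)²)² = (103 + (10/3 + 3)²)² = (103 + (19/3)²)² = (103 + 361/9)² = (1288/9)² = 1658944/81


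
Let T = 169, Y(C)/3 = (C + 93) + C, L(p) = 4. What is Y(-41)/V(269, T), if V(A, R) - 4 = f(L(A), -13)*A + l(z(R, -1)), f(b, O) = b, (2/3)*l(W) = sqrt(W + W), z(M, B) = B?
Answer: 7920/259201 - 11*I*sqrt(2)/259201 ≈ 0.030555 - 6.0017e-5*I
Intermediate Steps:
Y(C) = 279 + 6*C (Y(C) = 3*((C + 93) + C) = 3*((93 + C) + C) = 3*(93 + 2*C) = 279 + 6*C)
l(W) = 3*sqrt(2)*sqrt(W)/2 (l(W) = 3*sqrt(W + W)/2 = 3*sqrt(2*W)/2 = 3*(sqrt(2)*sqrt(W))/2 = 3*sqrt(2)*sqrt(W)/2)
V(A, R) = 4 + 4*A + 3*I*sqrt(2)/2 (V(A, R) = 4 + (4*A + 3*sqrt(2)*sqrt(-1)/2) = 4 + (4*A + 3*sqrt(2)*I/2) = 4 + (4*A + 3*I*sqrt(2)/2) = 4 + 4*A + 3*I*sqrt(2)/2)
Y(-41)/V(269, T) = (279 + 6*(-41))/(4 + 4*269 + 3*I*sqrt(2)/2) = (279 - 246)/(4 + 1076 + 3*I*sqrt(2)/2) = 33/(1080 + 3*I*sqrt(2)/2)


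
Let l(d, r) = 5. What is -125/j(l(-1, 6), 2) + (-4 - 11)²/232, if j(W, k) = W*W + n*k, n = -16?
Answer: 30575/1624 ≈ 18.827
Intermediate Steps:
j(W, k) = W² - 16*k (j(W, k) = W*W - 16*k = W² - 16*k)
-125/j(l(-1, 6), 2) + (-4 - 11)²/232 = -125/(5² - 16*2) + (-4 - 11)²/232 = -125/(25 - 32) + (-15)²*(1/232) = -125/(-7) + 225*(1/232) = -125*(-⅐) + 225/232 = 125/7 + 225/232 = 30575/1624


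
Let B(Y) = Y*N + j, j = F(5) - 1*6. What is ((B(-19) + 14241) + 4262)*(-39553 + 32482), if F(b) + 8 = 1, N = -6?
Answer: -131548884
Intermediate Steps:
F(b) = -7 (F(b) = -8 + 1 = -7)
j = -13 (j = -7 - 1*6 = -7 - 6 = -13)
B(Y) = -13 - 6*Y (B(Y) = Y*(-6) - 13 = -6*Y - 13 = -13 - 6*Y)
((B(-19) + 14241) + 4262)*(-39553 + 32482) = (((-13 - 6*(-19)) + 14241) + 4262)*(-39553 + 32482) = (((-13 + 114) + 14241) + 4262)*(-7071) = ((101 + 14241) + 4262)*(-7071) = (14342 + 4262)*(-7071) = 18604*(-7071) = -131548884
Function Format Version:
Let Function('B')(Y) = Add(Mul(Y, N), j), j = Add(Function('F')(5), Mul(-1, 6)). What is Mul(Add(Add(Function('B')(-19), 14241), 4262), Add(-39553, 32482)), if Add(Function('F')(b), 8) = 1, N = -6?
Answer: -131548884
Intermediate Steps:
Function('F')(b) = -7 (Function('F')(b) = Add(-8, 1) = -7)
j = -13 (j = Add(-7, Mul(-1, 6)) = Add(-7, -6) = -13)
Function('B')(Y) = Add(-13, Mul(-6, Y)) (Function('B')(Y) = Add(Mul(Y, -6), -13) = Add(Mul(-6, Y), -13) = Add(-13, Mul(-6, Y)))
Mul(Add(Add(Function('B')(-19), 14241), 4262), Add(-39553, 32482)) = Mul(Add(Add(Add(-13, Mul(-6, -19)), 14241), 4262), Add(-39553, 32482)) = Mul(Add(Add(Add(-13, 114), 14241), 4262), -7071) = Mul(Add(Add(101, 14241), 4262), -7071) = Mul(Add(14342, 4262), -7071) = Mul(18604, -7071) = -131548884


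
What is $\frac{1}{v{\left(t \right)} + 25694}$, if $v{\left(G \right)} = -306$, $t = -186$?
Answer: $\frac{1}{25388} \approx 3.9389 \cdot 10^{-5}$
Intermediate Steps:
$\frac{1}{v{\left(t \right)} + 25694} = \frac{1}{-306 + 25694} = \frac{1}{25388}$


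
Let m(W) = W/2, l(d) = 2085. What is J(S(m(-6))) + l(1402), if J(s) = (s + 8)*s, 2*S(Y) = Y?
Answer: 8301/4 ≈ 2075.3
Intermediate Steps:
m(W) = W/2 (m(W) = W*(½) = W/2)
S(Y) = Y/2
J(s) = s*(8 + s) (J(s) = (8 + s)*s = s*(8 + s))
J(S(m(-6))) + l(1402) = (((½)*(-6))/2)*(8 + ((½)*(-6))/2) + 2085 = ((½)*(-3))*(8 + (½)*(-3)) + 2085 = -3*(8 - 3/2)/2 + 2085 = -3/2*13/2 + 2085 = -39/4 + 2085 = 8301/4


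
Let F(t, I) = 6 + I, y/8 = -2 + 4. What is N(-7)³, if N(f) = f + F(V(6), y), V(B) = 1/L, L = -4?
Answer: 3375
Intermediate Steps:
V(B) = -¼ (V(B) = 1/(-4) = -¼)
y = 16 (y = 8*(-2 + 4) = 8*2 = 16)
N(f) = 22 + f (N(f) = f + (6 + 16) = f + 22 = 22 + f)
N(-7)³ = (22 - 7)³ = 15³ = 3375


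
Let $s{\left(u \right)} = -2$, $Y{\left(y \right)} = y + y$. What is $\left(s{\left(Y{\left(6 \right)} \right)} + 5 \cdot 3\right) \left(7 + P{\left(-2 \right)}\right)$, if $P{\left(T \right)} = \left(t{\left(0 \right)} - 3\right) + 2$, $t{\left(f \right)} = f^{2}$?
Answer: $78$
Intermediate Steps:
$Y{\left(y \right)} = 2 y$
$P{\left(T \right)} = -1$ ($P{\left(T \right)} = \left(0^{2} - 3\right) + 2 = \left(0 - 3\right) + 2 = -3 + 2 = -1$)
$\left(s{\left(Y{\left(6 \right)} \right)} + 5 \cdot 3\right) \left(7 + P{\left(-2 \right)}\right) = \left(-2 + 5 \cdot 3\right) \left(7 - 1\right) = \left(-2 + 15\right) 6 = 13 \cdot 6 = 78$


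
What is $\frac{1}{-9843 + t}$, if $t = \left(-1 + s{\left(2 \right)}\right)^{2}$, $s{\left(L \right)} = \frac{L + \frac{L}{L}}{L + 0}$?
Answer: $- \frac{4}{39371} \approx -0.0001016$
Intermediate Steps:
$s{\left(L \right)} = \frac{1 + L}{L}$ ($s{\left(L \right)} = \frac{L + 1}{L} = \frac{1 + L}{L}$)
$t = \frac{1}{4}$ ($t = \left(-1 + \frac{1 + 2}{2}\right)^{2} = \left(-1 + \frac{1}{2} \cdot 3\right)^{2} = \left(-1 + \frac{3}{2}\right)^{2} = \left(\frac{1}{2}\right)^{2} = \frac{1}{4} \approx 0.25$)
$\frac{1}{-9843 + t} = \frac{1}{-9843 + \frac{1}{4}} = \frac{1}{- \frac{39371}{4}} = - \frac{4}{39371}$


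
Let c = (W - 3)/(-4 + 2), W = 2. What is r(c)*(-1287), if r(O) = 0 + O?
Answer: -1287/2 ≈ -643.50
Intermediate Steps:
c = 1/2 (c = (2 - 3)/(-4 + 2) = -1/(-2) = -1*(-1/2) = 1/2 ≈ 0.50000)
r(O) = O
r(c)*(-1287) = (1/2)*(-1287) = -1287/2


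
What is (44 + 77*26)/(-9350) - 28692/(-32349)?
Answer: 3061881/4582775 ≈ 0.66813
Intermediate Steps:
(44 + 77*26)/(-9350) - 28692/(-32349) = (44 + 2002)*(-1/9350) - 28692*(-1/32349) = 2046*(-1/9350) + 9564/10783 = -93/425 + 9564/10783 = 3061881/4582775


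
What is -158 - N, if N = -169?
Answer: 11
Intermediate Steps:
-158 - N = -158 - 1*(-169) = -158 + 169 = 11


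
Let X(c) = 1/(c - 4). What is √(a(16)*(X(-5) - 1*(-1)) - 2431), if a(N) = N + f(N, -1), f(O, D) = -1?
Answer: I*√21759/3 ≈ 49.17*I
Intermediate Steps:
X(c) = 1/(-4 + c)
a(N) = -1 + N (a(N) = N - 1 = -1 + N)
√(a(16)*(X(-5) - 1*(-1)) - 2431) = √((-1 + 16)*(1/(-4 - 5) - 1*(-1)) - 2431) = √(15*(1/(-9) + 1) - 2431) = √(15*(-⅑ + 1) - 2431) = √(15*(8/9) - 2431) = √(40/3 - 2431) = √(-7253/3) = I*√21759/3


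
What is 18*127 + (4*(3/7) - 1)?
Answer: 16007/7 ≈ 2286.7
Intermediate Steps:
18*127 + (4*(3/7) - 1) = 2286 + (4*(3*(⅐)) - 1) = 2286 + (4*(3/7) - 1) = 2286 + (12/7 - 1) = 2286 + 5/7 = 16007/7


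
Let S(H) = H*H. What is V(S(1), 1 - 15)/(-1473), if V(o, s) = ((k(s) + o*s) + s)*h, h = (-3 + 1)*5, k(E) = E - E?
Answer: -280/1473 ≈ -0.19009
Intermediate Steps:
S(H) = H²
k(E) = 0
h = -10 (h = -2*5 = -10)
V(o, s) = -10*s - 10*o*s (V(o, s) = ((0 + o*s) + s)*(-10) = (o*s + s)*(-10) = (s + o*s)*(-10) = -10*s - 10*o*s)
V(S(1), 1 - 15)/(-1473) = (10*(1 - 15)*(-1 - 1*1²))/(-1473) = (10*(-14)*(-1 - 1*1))*(-1/1473) = (10*(-14)*(-1 - 1))*(-1/1473) = (10*(-14)*(-2))*(-1/1473) = 280*(-1/1473) = -280/1473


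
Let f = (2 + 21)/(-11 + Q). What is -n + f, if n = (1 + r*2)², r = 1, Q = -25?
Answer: -347/36 ≈ -9.6389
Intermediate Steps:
n = 9 (n = (1 + 1*2)² = (1 + 2)² = 3² = 9)
f = -23/36 (f = (2 + 21)/(-11 - 25) = 23/(-36) = 23*(-1/36) = -23/36 ≈ -0.63889)
-n + f = -1*9 - 23/36 = -9 - 23/36 = -347/36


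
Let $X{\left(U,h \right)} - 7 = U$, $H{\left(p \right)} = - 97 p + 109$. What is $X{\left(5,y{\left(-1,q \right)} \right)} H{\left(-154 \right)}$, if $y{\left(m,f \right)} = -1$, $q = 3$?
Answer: $180564$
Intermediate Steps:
$H{\left(p \right)} = 109 - 97 p$
$X{\left(U,h \right)} = 7 + U$
$X{\left(5,y{\left(-1,q \right)} \right)} H{\left(-154 \right)} = \left(7 + 5\right) \left(109 - -14938\right) = 12 \left(109 + 14938\right) = 12 \cdot 15047 = 180564$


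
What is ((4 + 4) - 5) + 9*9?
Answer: 84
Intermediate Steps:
((4 + 4) - 5) + 9*9 = (8 - 5) + 81 = 3 + 81 = 84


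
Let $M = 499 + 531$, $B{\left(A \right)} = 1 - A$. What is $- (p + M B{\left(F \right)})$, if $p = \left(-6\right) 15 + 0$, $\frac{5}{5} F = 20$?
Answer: $19660$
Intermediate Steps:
$F = 20$
$M = 1030$
$p = -90$ ($p = -90 + 0 = -90$)
$- (p + M B{\left(F \right)}) = - (-90 + 1030 \left(1 - 20\right)) = - (-90 + 1030 \left(-19\right)) = - (-90 - 19570) = \left(-1\right) \left(-19660\right) = 19660$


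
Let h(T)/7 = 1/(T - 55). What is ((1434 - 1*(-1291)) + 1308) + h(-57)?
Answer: 64527/16 ≈ 4032.9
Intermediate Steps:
h(T) = 7/(-55 + T) (h(T) = 7/(T - 55) = 7/(-55 + T))
((1434 - 1*(-1291)) + 1308) + h(-57) = ((1434 - 1*(-1291)) + 1308) + 7/(-55 - 57) = ((1434 + 1291) + 1308) + 7/(-112) = (2725 + 1308) + 7*(-1/112) = 4033 - 1/16 = 64527/16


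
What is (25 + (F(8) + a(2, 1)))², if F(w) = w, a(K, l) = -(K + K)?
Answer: 841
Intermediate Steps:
a(K, l) = -2*K
(25 + (F(8) + a(2, 1)))² = (25 + (8 - 2*2))² = (25 + (8 - 4))² = (25 + 4)² = 29² = 841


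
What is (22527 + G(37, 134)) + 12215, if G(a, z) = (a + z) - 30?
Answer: 34883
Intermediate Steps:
G(a, z) = -30 + a + z
(22527 + G(37, 134)) + 12215 = (22527 + (-30 + 37 + 134)) + 12215 = (22527 + 141) + 12215 = 22668 + 12215 = 34883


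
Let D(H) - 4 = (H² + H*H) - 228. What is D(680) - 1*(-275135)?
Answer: 1199711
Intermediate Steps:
D(H) = -224 + 2*H² (D(H) = 4 + ((H² + H*H) - 228) = 4 + ((H² + H²) - 228) = 4 + (2*H² - 228) = 4 + (-228 + 2*H²) = -224 + 2*H²)
D(680) - 1*(-275135) = (-224 + 2*680²) - 1*(-275135) = (-224 + 2*462400) + 275135 = (-224 + 924800) + 275135 = 924576 + 275135 = 1199711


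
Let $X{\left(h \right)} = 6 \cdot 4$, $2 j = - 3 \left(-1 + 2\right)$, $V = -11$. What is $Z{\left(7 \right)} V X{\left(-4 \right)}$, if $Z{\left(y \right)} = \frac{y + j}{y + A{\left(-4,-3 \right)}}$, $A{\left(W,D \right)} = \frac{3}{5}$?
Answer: $- \frac{3630}{19} \approx -191.05$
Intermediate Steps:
$j = - \frac{3}{2}$ ($j = \frac{\left(-3\right) \left(-1 + 2\right)}{2} = \frac{\left(-3\right) 1}{2} = \frac{1}{2} \left(-3\right) = - \frac{3}{2} \approx -1.5$)
$A{\left(W,D \right)} = \frac{3}{5}$ ($A{\left(W,D \right)} = 3 \cdot \frac{1}{5} = \frac{3}{5}$)
$Z{\left(y \right)} = \frac{- \frac{3}{2} + y}{\frac{3}{5} + y}$ ($Z{\left(y \right)} = \frac{y - \frac{3}{2}}{y + \frac{3}{5}} = \frac{- \frac{3}{2} + y}{\frac{3}{5} + y}$)
$X{\left(h \right)} = 24$
$Z{\left(7 \right)} V X{\left(-4 \right)} = \frac{5 \left(-3 + 2 \cdot 7\right)}{2 \left(3 + 5 \cdot 7\right)} \left(-11\right) 24 = \frac{5 \left(-3 + 14\right)}{2 \left(3 + 35\right)} \left(-11\right) 24 = \frac{5}{2} \cdot \frac{1}{38} \cdot 11 \left(-11\right) 24 = \frac{55}{76} \left(-11\right) 24 = \left(- \frac{605}{76}\right) 24 = - \frac{3630}{19}$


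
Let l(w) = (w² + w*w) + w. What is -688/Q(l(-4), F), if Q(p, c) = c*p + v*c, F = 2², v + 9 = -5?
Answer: -86/7 ≈ -12.286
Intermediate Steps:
v = -14 (v = -9 - 5 = -14)
l(w) = w + 2*w² (l(w) = (w² + w²) + w = 2*w² + w = w + 2*w²)
F = 4
Q(p, c) = -14*c + c*p (Q(p, c) = c*p - 14*c = -14*c + c*p)
-688/Q(l(-4), F) = -688*1/(4*(-14 - 4*(1 + 2*(-4)))) = -688*1/(4*(-14 - 4*(1 - 8))) = -688*1/(4*(-14 - 4*(-7))) = -688*1/(4*(-14 + 28)) = -688/(4*14) = -688/56 = -688*1/56 = -86/7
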